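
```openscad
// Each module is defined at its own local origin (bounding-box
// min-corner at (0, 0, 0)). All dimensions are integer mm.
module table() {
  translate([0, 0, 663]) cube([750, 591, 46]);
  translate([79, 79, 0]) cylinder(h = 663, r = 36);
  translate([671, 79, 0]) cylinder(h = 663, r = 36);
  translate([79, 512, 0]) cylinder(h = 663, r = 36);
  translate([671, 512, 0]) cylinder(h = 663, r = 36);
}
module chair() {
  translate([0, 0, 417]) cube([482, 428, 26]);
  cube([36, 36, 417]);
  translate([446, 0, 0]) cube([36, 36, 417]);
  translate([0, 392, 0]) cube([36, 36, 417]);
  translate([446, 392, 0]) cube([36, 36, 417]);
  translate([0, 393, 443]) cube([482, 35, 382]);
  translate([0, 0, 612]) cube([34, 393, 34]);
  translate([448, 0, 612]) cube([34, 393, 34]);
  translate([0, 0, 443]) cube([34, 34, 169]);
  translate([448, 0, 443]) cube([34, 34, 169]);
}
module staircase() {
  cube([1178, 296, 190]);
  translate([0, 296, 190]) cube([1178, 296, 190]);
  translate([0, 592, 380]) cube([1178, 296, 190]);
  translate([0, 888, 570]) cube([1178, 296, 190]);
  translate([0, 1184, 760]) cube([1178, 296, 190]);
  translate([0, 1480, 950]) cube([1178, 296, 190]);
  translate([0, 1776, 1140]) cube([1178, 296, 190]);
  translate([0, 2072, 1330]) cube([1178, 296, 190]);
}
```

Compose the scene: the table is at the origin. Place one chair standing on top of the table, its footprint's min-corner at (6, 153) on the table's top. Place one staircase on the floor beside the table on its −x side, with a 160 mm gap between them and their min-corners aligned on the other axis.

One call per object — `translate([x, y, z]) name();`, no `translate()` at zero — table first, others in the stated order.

table();
translate([6, 153, 709]) chair();
translate([-1338, 0, 0]) staircase();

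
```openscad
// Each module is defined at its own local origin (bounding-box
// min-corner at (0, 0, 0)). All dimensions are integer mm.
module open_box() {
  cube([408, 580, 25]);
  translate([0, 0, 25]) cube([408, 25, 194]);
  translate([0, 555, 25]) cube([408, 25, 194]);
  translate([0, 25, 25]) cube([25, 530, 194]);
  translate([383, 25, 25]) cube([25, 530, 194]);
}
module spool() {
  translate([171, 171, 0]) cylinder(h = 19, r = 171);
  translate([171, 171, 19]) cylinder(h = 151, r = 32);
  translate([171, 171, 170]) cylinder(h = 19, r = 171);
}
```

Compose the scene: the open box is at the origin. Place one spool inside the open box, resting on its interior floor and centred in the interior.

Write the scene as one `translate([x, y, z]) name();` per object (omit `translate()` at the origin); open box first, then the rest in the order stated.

open_box();
translate([33, 119, 25]) spool();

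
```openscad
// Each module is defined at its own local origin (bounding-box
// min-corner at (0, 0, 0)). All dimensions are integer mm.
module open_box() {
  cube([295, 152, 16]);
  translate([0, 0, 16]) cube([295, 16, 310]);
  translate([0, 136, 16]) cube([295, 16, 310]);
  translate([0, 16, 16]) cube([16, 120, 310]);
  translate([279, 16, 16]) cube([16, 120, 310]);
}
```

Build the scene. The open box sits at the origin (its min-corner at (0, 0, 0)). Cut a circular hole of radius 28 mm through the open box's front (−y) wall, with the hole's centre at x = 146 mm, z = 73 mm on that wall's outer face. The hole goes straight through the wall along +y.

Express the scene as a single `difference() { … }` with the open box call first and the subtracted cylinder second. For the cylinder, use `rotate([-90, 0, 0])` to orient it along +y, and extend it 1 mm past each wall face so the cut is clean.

difference() {
  open_box();
  translate([146, -1, 73]) rotate([-90, 0, 0]) cylinder(h = 18, r = 28);
}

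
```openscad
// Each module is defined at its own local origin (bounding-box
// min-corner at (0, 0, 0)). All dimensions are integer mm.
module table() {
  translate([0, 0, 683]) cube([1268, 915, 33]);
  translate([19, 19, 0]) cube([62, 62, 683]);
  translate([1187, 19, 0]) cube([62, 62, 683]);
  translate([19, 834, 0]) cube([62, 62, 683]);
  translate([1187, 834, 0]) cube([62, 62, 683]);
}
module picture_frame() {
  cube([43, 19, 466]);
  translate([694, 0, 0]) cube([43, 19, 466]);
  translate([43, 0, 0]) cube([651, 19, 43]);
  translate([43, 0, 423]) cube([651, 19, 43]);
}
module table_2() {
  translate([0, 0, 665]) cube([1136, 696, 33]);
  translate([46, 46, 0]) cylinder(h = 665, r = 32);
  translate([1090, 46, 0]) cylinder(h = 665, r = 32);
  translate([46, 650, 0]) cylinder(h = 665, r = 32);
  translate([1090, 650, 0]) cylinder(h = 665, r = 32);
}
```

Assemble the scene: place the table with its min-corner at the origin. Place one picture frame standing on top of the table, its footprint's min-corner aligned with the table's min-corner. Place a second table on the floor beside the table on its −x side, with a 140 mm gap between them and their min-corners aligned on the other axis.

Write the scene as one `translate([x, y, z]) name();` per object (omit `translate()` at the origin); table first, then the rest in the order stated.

table();
translate([0, 0, 716]) picture_frame();
translate([-1276, 0, 0]) table_2();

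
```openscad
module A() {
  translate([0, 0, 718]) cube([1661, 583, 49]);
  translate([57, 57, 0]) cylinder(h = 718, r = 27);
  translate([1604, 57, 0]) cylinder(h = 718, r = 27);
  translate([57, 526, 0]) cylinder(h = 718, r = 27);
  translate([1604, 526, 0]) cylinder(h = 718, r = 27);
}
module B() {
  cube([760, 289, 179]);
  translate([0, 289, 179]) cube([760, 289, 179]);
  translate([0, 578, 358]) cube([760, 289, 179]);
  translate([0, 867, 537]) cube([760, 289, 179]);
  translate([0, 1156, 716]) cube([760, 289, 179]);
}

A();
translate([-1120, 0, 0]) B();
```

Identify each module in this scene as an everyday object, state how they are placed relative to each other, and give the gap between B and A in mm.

The staircase's nearest face is 360 mm from the table's −x face.

A is a table. B is a staircase. The staircase is on the floor beside the table on its −x side. The gap between the staircase and the table is 360 mm.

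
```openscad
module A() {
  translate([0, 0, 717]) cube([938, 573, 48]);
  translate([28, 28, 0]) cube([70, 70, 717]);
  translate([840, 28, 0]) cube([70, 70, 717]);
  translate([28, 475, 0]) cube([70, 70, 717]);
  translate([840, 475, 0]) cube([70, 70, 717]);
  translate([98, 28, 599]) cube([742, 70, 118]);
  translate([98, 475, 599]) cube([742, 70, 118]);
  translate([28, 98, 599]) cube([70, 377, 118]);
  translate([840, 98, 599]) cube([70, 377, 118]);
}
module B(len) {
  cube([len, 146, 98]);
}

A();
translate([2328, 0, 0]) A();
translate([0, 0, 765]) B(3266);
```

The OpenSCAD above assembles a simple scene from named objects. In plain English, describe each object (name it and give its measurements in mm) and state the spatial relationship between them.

A is a rectangular dining table. The top is 938×573×48 mm with its upper surface at z = 765 mm. It stands on four 70×70 mm square legs, each inset 28 mm from the nearest pair of top edges, running from the floor to the underside of the top. Four apron rails, 70 mm thick and 118 mm tall, run between adjacent legs with their top edges flush with the underside of the top and their outer faces flush with the legs' outer faces.

B is a rectangular beam 3266 mm long (x), 146 mm deep (y), 98 mm thick (z).

The beam spans the tops of two tables placed 1390 mm apart, resting at z = 765 mm.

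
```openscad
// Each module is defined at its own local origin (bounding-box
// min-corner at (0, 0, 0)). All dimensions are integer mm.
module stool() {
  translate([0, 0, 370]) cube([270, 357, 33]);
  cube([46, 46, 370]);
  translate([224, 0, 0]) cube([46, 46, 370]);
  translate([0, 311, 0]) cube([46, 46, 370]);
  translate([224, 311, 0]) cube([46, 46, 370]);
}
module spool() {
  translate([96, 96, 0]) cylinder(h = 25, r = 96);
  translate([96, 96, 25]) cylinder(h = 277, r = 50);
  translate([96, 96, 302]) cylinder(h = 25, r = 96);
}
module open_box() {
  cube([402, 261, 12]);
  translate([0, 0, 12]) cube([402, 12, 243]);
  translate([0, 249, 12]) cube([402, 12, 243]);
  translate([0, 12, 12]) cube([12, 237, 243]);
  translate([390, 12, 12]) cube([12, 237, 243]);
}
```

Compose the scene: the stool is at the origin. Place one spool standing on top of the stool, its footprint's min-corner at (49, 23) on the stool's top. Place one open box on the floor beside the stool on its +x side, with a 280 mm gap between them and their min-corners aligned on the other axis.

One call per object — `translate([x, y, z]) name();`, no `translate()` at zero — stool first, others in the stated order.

stool();
translate([49, 23, 403]) spool();
translate([550, 0, 0]) open_box();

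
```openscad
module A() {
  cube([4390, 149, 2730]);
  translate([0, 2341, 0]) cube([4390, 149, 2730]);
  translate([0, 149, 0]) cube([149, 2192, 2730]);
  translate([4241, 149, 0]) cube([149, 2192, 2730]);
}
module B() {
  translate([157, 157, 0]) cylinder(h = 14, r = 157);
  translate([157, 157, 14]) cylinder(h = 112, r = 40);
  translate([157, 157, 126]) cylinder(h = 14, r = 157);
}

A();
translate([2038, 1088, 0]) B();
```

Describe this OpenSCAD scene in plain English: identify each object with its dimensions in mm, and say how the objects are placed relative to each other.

A is the wall frame of a small rectangular building: four walls, each 2730 mm tall and 149 mm thick, enclosing a footprint 4390 mm (x) by 2490 mm (y) outside-to-outside, with no floor or roof. The front and back walls (the −y and +y sides) span the full width; the two side walls fit between them.

B is a spool: two coaxial disc flanges of radius 157 mm and thickness 14 mm, joined by a core cylinder of radius 40 mm and height 112 mm. The lower flange rests on z = 0 and the three cylinders share a vertical axis.

The spool sits inside the house frame, centred.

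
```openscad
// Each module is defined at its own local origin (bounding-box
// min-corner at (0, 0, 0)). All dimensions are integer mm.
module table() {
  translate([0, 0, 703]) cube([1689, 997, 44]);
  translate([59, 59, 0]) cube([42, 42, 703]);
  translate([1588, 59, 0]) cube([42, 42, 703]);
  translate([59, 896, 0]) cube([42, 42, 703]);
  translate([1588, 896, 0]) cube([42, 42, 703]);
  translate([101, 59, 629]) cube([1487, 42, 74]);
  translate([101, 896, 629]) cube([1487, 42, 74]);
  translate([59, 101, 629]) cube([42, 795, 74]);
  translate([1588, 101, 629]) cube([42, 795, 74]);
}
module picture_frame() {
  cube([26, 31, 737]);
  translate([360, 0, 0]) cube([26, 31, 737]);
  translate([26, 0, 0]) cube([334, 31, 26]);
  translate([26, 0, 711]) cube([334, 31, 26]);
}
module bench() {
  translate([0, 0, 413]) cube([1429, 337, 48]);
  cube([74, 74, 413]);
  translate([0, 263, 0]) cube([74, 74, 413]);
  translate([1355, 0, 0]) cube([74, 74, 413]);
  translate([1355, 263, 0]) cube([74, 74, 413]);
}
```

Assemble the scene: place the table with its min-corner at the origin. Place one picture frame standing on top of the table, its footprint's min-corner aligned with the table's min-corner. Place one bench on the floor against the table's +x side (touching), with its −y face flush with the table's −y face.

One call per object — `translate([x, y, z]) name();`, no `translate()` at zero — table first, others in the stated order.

table();
translate([0, 0, 747]) picture_frame();
translate([1689, 0, 0]) bench();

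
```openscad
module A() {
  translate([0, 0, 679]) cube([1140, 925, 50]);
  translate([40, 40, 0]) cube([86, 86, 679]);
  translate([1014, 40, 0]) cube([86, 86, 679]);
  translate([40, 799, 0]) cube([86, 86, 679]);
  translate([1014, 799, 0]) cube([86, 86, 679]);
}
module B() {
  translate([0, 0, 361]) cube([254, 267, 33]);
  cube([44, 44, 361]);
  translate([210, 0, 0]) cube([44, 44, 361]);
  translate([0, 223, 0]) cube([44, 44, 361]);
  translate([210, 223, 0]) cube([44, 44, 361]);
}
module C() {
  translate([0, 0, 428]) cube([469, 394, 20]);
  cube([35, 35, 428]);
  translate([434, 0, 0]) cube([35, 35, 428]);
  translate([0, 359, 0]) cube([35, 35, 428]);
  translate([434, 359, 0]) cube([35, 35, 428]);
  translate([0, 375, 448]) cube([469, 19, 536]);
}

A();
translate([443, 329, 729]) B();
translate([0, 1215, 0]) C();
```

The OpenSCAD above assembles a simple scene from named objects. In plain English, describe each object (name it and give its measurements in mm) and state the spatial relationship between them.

A is a table: top 1140 mm (x) × 925 mm (y), 50 mm thick, upper face at z = 729 mm, on four 86×86 mm square legs, each inset 40 mm from the nearest pair of top edges, running from z = 0 to the bottom of the top.

B is a four-legged stool. The seat is 254×267 mm, 33 mm thick, top at z = 394 mm. It stands on four square legs, each 44×44 mm in cross-section, from z = 0 to the seat underside, each flush with a corner of the seat.

C is a chair. The seat is a 469×394×20 mm slab with its top at z = 448 mm, on four 35×35 mm corner legs (flush with the seat edges, standing on z = 0). A flat backrest 19 mm thick, 536 mm tall, spans the full seat width and rises from the seat top along its +y edge, rear face flush with the rear of the seat.

The stool is on top of the table, centred. The chair is on the floor beside the table on its +y side.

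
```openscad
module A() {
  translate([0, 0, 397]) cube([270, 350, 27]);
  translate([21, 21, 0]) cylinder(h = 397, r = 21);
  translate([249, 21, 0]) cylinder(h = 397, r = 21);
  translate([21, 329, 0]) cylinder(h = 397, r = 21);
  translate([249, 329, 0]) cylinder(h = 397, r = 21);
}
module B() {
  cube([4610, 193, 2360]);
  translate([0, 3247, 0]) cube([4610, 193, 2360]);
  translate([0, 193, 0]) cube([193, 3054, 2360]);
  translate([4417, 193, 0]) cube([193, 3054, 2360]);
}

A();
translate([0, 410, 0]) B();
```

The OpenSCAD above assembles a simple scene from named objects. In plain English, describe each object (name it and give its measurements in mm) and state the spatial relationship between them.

A is a simple wooden stool: a rectangular seat 270 mm (x) by 350 mm (y), 27 mm thick, top face at z = 424 mm, on four round legs, each 42 mm in diameter. The legs rest on z = 0, each leg's axis is inset half a diameter from the nearest pair of seat edges (so the leg's bounding box is flush with the corner).

B is a box-shaped house frame (walls only): outside footprint 4610×3440 mm, wall height 2360 mm, wall thickness 193 mm. The two y-facing walls run the full x-width; the two x-facing walls fit between the inner faces of the y-facing walls.

The house frame is on the floor beside the stool on its +y side.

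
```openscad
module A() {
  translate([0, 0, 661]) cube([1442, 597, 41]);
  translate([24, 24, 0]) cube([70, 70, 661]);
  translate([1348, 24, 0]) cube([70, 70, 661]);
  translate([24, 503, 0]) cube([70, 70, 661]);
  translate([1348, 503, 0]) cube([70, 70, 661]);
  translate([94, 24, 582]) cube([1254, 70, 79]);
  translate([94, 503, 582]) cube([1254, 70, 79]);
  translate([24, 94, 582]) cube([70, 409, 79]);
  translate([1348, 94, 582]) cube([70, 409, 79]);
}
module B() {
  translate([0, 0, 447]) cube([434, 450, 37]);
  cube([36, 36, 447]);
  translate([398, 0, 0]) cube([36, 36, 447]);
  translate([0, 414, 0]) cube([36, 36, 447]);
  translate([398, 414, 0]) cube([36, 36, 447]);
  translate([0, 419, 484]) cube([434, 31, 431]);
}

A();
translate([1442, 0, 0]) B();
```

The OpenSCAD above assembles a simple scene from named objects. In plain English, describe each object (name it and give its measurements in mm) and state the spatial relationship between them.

A is a rectangular dining table. The top is 1442×597×41 mm with its upper surface at z = 702 mm. It stands on four 70×70 mm square legs, each inset 24 mm from the nearest pair of top edges, running from the floor to the underside of the top. Four apron rails, 70 mm thick and 79 mm tall, run between adjacent legs with their top edges flush with the underside of the top and their outer faces flush with the legs' outer faces.

B is a chair: 434×450 mm seat, 37 mm thick, top at z = 484 mm, on four 36 mm square corner legs flush with the seat edges. A 31 mm thick backrest slab spans the full seat width, extending 431 mm above the seat top, its back face flush with the seat's +y edge.

The chair is against the table's +x side, with their −y faces flush.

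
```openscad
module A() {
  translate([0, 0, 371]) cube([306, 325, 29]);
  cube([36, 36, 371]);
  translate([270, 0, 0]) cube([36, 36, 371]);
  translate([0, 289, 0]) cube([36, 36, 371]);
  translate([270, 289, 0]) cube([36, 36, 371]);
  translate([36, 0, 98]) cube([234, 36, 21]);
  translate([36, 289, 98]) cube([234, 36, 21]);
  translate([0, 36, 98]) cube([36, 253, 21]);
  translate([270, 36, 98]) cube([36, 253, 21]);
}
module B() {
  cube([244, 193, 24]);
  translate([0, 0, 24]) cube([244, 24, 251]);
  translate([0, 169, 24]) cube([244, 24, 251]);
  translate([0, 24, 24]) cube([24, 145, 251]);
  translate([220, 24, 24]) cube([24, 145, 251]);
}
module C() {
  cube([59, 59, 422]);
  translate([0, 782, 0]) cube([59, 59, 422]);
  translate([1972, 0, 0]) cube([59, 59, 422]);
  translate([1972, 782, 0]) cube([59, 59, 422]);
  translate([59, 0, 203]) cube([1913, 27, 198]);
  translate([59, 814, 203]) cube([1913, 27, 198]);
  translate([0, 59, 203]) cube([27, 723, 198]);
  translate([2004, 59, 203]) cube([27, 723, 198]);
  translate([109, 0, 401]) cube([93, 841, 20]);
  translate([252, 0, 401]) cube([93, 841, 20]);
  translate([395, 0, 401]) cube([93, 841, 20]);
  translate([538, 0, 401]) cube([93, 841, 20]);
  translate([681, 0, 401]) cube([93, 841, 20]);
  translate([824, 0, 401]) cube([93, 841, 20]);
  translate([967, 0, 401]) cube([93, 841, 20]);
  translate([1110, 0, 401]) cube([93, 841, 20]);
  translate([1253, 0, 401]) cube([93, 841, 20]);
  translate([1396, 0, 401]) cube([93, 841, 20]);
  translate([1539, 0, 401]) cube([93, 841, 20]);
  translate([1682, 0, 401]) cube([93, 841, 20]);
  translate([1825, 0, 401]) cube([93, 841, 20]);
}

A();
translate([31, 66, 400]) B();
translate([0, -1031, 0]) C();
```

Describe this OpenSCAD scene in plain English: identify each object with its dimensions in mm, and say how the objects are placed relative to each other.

A is a four-legged stool. The seat is 306×325 mm, 29 mm thick, top at z = 400 mm. It stands on four square legs, each 36×36 mm in cross-section, from z = 0 to the seat underside, each flush with a corner of the seat. Four stretchers, 36 mm wide and 21 mm tall, connect adjacent legs with their undersides at z = 98 mm, each running between the inner faces of the legs it joins and aligned with the legs' outer faces on the other axis.

B is an open storage box with external size 244×193×275 mm and wall thickness 24 mm (the base is also 24 mm thick). The base covers the whole footprint; the four walls stand on the base, with the y-facing walls full-width and the x-facing walls fitting between their inner faces.

C is a bed frame 2031 mm long (x) by 841 mm wide (y). Four 59×59 mm corner posts, 422 mm tall, at the corners of the footprint. Four rails of 27 mm thickness and 198 mm height run between adjacent posts with their undersides at z = 203 mm, their outer faces flush with the outside of the frame (the two x-running rails run between the posts' inner faces; the two y-running rails run between the posts' inner faces). 13 slats, each 93 mm wide (x) and 20 mm thick, lie across the top of the two x-running rails, running the full 841 mm width of the frame in y; the slats are evenly spaced along x between the inner faces of the end posts with equal gaps (rounded down to the nearest mm) at the −x end and between each pair — any rounding remainder accumulates at the +x end.

The open box is on top of the stool, centred. The bed frame is on the floor beside the stool on its −y side.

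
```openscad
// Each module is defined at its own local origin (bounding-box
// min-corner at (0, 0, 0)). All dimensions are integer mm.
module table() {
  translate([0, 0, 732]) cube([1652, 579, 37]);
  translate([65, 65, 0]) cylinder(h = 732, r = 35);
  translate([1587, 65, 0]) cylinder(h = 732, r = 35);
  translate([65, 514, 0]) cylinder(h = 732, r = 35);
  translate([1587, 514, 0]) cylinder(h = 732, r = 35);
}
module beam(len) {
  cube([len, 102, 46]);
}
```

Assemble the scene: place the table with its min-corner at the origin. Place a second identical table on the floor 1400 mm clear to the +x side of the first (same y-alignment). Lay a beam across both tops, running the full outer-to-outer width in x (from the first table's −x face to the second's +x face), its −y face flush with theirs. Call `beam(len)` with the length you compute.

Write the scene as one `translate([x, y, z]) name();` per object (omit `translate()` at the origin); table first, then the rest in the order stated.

table();
translate([3052, 0, 0]) table();
translate([0, 0, 769]) beam(4704);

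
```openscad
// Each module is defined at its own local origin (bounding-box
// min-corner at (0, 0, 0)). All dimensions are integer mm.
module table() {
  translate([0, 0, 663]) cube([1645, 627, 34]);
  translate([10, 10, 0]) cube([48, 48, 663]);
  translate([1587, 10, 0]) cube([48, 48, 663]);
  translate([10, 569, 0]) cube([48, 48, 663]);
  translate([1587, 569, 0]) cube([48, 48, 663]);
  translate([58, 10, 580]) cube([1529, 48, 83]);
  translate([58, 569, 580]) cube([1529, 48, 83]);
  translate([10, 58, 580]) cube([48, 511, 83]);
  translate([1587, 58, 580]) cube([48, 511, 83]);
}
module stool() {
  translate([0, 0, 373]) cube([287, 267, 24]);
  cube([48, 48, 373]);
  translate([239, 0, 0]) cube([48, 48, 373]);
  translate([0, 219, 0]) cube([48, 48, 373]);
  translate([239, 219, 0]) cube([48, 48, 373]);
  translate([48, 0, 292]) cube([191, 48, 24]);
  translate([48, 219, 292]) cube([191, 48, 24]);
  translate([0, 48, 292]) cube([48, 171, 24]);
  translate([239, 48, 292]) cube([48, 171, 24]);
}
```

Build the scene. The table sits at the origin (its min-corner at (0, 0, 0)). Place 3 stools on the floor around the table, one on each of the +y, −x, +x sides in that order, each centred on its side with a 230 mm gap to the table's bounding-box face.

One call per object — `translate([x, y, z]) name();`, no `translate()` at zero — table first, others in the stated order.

table();
translate([679, 857, 0]) stool();
translate([-517, 180, 0]) stool();
translate([1875, 180, 0]) stool();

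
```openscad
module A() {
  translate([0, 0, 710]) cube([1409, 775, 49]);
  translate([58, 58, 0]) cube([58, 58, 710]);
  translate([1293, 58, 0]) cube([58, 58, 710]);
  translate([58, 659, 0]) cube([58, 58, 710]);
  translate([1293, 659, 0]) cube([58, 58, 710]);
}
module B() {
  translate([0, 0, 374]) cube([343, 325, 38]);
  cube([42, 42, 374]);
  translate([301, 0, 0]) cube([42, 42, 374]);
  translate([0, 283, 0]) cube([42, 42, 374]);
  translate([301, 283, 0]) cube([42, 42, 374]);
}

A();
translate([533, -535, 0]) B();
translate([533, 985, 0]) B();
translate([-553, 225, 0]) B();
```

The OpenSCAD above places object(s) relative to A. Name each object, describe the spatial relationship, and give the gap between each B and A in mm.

A is a table. B is a stool. Three stools sit around the table at the −y, +y, −x sides. The gap between each stool and the table is 210 mm.

Each stool's nearest face is 210 mm from the table's bounding box.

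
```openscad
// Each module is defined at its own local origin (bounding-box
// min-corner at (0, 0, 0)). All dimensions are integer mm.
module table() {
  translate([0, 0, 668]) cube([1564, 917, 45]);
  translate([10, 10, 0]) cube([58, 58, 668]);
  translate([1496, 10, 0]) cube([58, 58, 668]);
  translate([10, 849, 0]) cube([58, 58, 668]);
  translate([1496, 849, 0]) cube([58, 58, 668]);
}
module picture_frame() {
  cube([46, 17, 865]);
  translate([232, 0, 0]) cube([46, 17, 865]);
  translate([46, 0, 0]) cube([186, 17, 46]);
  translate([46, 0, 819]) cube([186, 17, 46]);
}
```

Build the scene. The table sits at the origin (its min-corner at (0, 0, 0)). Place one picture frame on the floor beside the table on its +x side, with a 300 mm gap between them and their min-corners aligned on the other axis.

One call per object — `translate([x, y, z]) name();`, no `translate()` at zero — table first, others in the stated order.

table();
translate([1864, 0, 0]) picture_frame();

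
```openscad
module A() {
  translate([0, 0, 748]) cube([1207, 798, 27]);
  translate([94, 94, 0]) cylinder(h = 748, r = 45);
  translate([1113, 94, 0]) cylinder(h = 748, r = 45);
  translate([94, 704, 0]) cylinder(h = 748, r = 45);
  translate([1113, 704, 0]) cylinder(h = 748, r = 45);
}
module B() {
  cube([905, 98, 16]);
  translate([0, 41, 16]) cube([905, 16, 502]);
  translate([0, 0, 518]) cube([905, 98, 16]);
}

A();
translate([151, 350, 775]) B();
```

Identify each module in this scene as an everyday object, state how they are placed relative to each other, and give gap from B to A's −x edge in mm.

A is a table. B is an I-beam. The I-beam is on top of the table, centred. The gap from the I-beam to the table's −x edge is 151 mm.

The I-beam's min-x is at 151; the table's min-x is 0; gap = 151 mm.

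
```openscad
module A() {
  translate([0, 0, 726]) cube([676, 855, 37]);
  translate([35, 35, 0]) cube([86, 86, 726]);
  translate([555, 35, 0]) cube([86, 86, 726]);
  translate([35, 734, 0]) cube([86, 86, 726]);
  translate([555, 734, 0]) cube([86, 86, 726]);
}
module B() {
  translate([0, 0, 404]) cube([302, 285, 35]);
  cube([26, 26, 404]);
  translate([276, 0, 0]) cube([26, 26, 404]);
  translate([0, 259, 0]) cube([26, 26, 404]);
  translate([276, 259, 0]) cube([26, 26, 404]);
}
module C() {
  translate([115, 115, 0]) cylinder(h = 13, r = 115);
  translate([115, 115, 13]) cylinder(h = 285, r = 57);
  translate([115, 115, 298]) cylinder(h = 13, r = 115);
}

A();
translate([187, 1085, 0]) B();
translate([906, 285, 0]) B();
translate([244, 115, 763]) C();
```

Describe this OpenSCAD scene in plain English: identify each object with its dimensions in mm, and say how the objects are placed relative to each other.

A is a rectangular dining table. The top is 676×855×37 mm with its upper surface at z = 763 mm. It stands on four 86×86 mm square legs, each inset 35 mm from the nearest pair of top edges, running from the floor to the underside of the top.

B is a four-legged stool. The seat is a 302×285×35 mm slab whose top surface is at z = 439 mm; four square legs, each 26×26 mm in cross-section, run from the floor (z = 0) to the underside of the seat, each flush with a corner of the seat.

C is a spool: two coaxial disc flanges of radius 115 mm and thickness 13 mm, joined by a core cylinder of radius 57 mm and height 285 mm. The lower flange rests on z = 0 and the three cylinders share a vertical axis.

Two stools sit around the table at the +y, +x sides. The spool is on top of the table.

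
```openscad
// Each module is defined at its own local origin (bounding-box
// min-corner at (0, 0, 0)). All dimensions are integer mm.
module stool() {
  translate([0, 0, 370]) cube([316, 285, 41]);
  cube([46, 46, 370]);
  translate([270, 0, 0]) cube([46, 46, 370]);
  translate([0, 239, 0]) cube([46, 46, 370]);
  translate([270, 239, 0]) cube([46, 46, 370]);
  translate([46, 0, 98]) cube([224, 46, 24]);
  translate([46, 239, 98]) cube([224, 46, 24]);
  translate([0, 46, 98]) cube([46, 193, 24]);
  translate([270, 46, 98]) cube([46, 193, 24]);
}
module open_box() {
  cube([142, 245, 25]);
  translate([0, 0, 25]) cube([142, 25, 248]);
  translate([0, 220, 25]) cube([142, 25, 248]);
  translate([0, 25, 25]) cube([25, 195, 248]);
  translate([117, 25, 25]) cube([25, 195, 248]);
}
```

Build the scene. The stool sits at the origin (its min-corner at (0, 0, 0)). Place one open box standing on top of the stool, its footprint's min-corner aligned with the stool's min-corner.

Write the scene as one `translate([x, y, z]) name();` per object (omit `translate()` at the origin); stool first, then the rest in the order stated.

stool();
translate([0, 0, 411]) open_box();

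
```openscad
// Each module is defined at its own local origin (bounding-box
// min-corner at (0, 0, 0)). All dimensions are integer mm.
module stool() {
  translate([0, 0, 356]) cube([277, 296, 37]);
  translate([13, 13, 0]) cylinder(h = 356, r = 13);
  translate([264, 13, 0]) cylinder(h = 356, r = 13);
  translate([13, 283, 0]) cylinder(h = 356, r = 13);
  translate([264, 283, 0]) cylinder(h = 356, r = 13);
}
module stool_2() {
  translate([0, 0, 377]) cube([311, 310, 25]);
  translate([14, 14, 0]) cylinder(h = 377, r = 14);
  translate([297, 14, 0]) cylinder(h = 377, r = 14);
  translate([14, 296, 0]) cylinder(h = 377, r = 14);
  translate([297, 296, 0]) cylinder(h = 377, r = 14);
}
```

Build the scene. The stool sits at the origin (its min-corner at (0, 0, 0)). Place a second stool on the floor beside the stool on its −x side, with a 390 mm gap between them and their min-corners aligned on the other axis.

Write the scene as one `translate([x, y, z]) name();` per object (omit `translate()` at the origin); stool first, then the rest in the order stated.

stool();
translate([-701, 0, 0]) stool_2();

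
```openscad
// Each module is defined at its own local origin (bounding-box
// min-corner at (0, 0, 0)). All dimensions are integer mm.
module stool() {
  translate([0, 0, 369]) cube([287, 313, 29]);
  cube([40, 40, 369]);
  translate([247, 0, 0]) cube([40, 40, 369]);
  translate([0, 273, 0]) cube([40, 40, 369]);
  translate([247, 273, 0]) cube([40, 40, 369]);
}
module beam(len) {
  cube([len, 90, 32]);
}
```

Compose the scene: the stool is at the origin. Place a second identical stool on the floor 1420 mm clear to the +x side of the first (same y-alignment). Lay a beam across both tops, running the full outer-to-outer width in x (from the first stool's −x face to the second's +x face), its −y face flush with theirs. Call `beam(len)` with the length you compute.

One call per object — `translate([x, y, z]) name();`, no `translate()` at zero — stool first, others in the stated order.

stool();
translate([1707, 0, 0]) stool();
translate([0, 0, 398]) beam(1994);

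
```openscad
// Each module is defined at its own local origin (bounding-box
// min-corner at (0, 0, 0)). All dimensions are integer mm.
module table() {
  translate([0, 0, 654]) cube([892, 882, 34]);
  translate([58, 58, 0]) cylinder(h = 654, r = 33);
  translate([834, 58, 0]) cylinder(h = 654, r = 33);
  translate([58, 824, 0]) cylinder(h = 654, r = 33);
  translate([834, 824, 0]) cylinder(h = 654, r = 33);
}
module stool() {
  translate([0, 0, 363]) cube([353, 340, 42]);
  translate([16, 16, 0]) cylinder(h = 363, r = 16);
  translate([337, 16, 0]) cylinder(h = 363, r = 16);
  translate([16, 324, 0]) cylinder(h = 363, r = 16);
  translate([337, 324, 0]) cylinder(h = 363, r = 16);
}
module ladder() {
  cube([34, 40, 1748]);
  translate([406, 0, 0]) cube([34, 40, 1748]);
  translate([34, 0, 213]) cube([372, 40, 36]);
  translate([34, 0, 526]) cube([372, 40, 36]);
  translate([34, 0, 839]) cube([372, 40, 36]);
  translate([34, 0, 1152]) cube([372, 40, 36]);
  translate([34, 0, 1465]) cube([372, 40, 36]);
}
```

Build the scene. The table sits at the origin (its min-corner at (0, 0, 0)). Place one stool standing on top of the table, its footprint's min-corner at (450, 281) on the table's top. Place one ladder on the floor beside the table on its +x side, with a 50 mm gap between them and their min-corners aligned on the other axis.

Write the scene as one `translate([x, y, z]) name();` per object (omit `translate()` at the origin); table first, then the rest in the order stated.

table();
translate([450, 281, 688]) stool();
translate([942, 0, 0]) ladder();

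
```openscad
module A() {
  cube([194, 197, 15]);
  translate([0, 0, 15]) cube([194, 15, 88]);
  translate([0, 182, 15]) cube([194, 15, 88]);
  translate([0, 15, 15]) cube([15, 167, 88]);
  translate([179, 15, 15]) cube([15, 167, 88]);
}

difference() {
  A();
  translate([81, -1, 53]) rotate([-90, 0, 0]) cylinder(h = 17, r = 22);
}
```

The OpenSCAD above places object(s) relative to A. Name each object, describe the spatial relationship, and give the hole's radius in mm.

A is an open box. The open box has a circular hole through its front wall. The hole's radius is 22 mm.

The subtracted cylinder has r = 22 mm.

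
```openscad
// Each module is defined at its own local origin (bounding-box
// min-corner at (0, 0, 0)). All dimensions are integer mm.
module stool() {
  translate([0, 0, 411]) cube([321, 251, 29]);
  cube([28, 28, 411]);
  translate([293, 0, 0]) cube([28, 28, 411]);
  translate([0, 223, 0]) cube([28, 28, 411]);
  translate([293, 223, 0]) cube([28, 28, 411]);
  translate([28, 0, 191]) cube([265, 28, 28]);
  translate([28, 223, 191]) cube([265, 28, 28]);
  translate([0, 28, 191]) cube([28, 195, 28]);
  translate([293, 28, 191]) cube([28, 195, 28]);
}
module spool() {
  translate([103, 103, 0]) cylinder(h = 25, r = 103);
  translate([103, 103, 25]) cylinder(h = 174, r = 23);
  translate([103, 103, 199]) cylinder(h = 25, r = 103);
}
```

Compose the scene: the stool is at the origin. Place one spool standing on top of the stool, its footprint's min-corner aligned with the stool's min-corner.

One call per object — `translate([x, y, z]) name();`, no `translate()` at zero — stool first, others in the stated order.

stool();
translate([0, 0, 440]) spool();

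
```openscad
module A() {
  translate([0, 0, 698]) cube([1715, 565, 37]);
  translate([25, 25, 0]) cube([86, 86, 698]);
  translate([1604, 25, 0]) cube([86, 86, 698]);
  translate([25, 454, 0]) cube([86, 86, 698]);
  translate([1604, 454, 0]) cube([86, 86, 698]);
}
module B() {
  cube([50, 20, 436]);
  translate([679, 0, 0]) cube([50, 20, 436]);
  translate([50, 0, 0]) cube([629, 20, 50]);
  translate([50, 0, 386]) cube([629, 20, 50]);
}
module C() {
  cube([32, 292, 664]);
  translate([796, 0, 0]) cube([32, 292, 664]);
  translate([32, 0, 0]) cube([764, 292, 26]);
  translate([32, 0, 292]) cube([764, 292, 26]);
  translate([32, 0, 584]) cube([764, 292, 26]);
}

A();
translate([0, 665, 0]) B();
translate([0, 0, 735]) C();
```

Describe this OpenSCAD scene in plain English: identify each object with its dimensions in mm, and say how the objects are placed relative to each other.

A is a table with a 1715×565 mm rectangular top, 37 mm thick, top surface at z = 735 mm, supported by four 86×86 mm square legs, each inset 25 mm from the nearest pair of top edges, running from the floor.

B is a picture frame with a 629×336 mm rectangular opening (x by z) and a uniform 50 mm border on every side. Frame depth is 20 mm along y. It is built from two vertical stiles running the full outside height and two horizontal rails spanning the gap between the stiles.

C is an open bookshelf. Two side panels, each 32 mm thick, 292 mm deep and 664 mm tall, stand 828 mm apart (outside-to-outside). Between them sit 3 shelves, each 26 mm thick and 292 mm deep, spanning the full gap between the sides. The bottom shelf rests on the floor (its underside at z = 0) and the clear gap between one shelf's top and the next shelf's underside is 266 mm.

The picture frame is on the floor beside the table on its +y side. The bookshelf is on top of the table.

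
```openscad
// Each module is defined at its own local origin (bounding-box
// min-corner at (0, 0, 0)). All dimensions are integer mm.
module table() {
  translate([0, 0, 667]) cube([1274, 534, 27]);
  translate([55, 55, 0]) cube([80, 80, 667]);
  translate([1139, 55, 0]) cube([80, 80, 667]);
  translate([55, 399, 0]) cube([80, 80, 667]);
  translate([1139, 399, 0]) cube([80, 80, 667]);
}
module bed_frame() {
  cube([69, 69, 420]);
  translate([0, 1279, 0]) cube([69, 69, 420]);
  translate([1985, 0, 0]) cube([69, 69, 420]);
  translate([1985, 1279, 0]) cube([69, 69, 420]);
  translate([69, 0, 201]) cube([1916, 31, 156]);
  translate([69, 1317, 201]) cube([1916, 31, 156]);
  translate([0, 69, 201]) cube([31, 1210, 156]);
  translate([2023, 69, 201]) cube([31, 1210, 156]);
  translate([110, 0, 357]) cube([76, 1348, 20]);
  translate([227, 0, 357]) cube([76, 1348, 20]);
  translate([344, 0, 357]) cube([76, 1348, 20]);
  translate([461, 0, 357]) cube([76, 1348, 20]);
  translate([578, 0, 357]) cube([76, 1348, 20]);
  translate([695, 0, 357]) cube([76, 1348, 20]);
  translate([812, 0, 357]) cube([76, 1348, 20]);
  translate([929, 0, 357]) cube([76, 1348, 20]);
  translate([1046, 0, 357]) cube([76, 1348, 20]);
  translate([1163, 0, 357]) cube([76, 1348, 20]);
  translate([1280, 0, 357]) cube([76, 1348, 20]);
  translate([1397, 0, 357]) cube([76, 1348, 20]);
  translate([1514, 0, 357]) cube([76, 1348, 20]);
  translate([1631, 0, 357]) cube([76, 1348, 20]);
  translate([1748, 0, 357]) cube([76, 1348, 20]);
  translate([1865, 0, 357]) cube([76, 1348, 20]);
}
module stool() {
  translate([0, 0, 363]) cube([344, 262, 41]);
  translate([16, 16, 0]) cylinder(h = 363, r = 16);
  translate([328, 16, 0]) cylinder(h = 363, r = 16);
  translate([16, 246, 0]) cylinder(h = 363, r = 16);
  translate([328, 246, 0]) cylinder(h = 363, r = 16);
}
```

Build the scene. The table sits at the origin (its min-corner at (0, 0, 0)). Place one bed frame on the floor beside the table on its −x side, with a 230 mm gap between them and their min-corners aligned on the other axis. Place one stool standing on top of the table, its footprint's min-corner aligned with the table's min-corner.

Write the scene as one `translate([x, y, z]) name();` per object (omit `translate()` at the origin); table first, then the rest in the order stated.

table();
translate([-2284, 0, 0]) bed_frame();
translate([0, 0, 694]) stool();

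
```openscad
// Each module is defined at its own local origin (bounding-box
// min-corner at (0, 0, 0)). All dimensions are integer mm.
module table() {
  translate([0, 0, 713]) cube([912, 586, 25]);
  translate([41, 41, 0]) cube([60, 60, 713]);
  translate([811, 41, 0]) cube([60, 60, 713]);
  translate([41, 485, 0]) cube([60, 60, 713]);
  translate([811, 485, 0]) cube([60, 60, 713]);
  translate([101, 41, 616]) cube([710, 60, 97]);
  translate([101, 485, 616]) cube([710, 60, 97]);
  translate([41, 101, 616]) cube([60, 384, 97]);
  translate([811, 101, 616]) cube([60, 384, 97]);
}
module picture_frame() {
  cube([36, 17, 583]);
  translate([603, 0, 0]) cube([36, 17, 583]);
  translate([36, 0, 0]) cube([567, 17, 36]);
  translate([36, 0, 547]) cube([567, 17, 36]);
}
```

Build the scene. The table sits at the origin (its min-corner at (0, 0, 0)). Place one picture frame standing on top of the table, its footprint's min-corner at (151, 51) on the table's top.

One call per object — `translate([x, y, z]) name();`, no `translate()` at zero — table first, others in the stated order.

table();
translate([151, 51, 738]) picture_frame();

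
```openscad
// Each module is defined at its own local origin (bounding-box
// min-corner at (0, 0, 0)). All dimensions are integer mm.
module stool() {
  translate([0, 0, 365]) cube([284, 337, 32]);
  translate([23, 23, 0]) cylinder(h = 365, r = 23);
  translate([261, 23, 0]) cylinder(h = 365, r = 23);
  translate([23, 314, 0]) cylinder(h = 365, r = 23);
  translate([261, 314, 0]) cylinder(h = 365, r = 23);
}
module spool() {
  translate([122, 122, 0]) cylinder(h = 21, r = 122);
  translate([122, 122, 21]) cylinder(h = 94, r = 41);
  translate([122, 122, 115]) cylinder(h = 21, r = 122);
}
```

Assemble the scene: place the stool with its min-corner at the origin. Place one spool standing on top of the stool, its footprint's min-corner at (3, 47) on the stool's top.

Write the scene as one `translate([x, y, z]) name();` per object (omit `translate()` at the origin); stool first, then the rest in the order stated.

stool();
translate([3, 47, 397]) spool();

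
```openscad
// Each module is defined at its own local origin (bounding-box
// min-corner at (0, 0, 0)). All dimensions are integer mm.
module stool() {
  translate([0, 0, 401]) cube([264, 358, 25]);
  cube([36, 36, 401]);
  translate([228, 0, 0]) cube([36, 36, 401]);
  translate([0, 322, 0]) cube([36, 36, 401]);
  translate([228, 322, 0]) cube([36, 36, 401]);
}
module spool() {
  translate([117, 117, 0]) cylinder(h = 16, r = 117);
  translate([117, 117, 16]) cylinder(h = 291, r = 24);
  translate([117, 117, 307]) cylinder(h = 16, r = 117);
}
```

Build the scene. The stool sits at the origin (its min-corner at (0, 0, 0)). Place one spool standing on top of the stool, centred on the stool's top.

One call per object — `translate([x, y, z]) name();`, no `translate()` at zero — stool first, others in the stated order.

stool();
translate([15, 62, 426]) spool();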